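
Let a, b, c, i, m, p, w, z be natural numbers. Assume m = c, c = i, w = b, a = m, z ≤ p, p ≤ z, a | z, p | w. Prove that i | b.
m = c and c = i, therefore m = i. z ≤ p and p ≤ z, so z = p. a | z, so a | p. Since p | w, a | w. a = m, so m | w. From w = b, m | b. m = i, so i | b.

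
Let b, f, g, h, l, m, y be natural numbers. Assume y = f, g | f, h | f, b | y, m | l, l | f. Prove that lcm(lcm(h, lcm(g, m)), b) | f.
Because m | l and l | f, m | f. From g | f, lcm(g, m) | f. h | f, so lcm(h, lcm(g, m)) | f. Since y = f and b | y, b | f. Since lcm(h, lcm(g, m)) | f, lcm(lcm(h, lcm(g, m)), b) | f.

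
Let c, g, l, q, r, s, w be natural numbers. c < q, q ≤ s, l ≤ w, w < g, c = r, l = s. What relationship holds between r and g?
r < g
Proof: l ≤ w and w < g, hence l < g. Because l = s, s < g. q ≤ s, so q < g. c < q, so c < g. Since c = r, r < g.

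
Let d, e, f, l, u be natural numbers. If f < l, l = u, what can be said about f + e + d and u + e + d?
f + e + d < u + e + d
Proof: l = u and f < l, so f < u. Then f + e < u + e. Then f + e + d < u + e + d.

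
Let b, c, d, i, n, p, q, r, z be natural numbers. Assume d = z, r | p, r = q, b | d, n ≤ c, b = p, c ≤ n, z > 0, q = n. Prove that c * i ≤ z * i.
n ≤ c and c ≤ n, so n = c. q = n, so q = c. b = p and b | d, therefore p | d. From d = z, p | z. r | p, so r | z. z > 0, so r ≤ z. Since r = q, q ≤ z. q = c, so c ≤ z. Then c * i ≤ z * i.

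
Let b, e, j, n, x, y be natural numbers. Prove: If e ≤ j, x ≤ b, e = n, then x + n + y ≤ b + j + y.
Because e = n and e ≤ j, n ≤ j. Then n + y ≤ j + y. From x ≤ b, x + n + y ≤ b + j + y.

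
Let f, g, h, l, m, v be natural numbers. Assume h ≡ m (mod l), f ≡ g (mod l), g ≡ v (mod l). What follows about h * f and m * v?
h * f ≡ m * v (mod l)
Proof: From f ≡ g (mod l) and g ≡ v (mod l), f ≡ v (mod l). Combining with h ≡ m (mod l), by multiplying congruences, h * f ≡ m * v (mod l).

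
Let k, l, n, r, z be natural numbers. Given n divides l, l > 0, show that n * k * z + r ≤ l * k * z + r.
n divides l and l > 0, hence n ≤ l. By multiplying by a non-negative, n * k ≤ l * k. By multiplying by a non-negative, n * k * z ≤ l * k * z. Then n * k * z + r ≤ l * k * z + r.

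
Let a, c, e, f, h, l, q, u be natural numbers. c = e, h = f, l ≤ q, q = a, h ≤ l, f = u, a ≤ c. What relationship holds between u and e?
u ≤ e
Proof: From h = f and h ≤ l, f ≤ l. q = a and l ≤ q, hence l ≤ a. Since a ≤ c, l ≤ c. c = e, so l ≤ e. Since f ≤ l, f ≤ e. f = u, so u ≤ e.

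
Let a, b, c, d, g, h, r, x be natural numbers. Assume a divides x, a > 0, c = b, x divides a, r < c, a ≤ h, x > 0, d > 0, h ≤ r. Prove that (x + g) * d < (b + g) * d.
From a divides x and x > 0, a ≤ x. From x divides a and a > 0, x ≤ a. a ≤ x, so a = x. h ≤ r and r < c, therefore h < c. a ≤ h, so a < c. Since c = b, a < b. Since a = x, x < b. Then x + g < b + g. Because d > 0, by multiplying by a positive, (x + g) * d < (b + g) * d.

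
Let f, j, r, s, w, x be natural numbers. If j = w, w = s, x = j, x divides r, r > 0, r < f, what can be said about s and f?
s < f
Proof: j = w and w = s, so j = s. Because x = j and x divides r, j divides r. Since r > 0, j ≤ r. r < f, so j < f. j = s, so s < f.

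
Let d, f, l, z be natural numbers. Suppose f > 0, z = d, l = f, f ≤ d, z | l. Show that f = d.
Since l = f and z | l, z | f. z = d, so d | f. Since f > 0, d ≤ f. f ≤ d, so f = d.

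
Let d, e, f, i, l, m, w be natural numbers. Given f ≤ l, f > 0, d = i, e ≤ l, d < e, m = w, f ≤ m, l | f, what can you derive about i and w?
i < w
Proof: l | f and f > 0, thus l ≤ f. Since f ≤ l, l = f. From d < e and e ≤ l, d < l. l = f, so d < f. From m = w and f ≤ m, f ≤ w. Since d < f, d < w. Since d = i, i < w.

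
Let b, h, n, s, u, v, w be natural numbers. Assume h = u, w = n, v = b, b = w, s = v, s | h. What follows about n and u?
n | u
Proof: From v = b and b = w, v = w. s = v and s | h, therefore v | h. v = w, so w | h. Because w = n, n | h. h = u, so n | u.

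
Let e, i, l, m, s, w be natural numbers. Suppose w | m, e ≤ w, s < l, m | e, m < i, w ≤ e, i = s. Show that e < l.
Since w ≤ e and e ≤ w, w = e. Since w | m, e | m. Since m | e, m = e. Since i = s and m < i, m < s. s < l, so m < l. m = e, so e < l.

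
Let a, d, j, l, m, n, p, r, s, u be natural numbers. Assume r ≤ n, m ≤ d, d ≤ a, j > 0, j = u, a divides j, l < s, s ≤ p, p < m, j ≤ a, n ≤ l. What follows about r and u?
r < u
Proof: r ≤ n and n ≤ l, thus r ≤ l. a divides j and j > 0, so a ≤ j. j ≤ a, so a = j. j = u, so a = u. p < m and m ≤ d, therefore p < d. From d ≤ a, p < a. s ≤ p, so s < a. l < s, so l < a. Since a = u, l < u. r ≤ l, so r < u.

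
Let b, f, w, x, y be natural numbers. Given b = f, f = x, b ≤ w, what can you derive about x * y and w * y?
x * y ≤ w * y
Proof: From b = f and f = x, b = x. Since b ≤ w, x ≤ w. Then x * y ≤ w * y.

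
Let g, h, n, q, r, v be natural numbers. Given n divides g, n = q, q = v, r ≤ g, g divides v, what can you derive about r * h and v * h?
r * h ≤ v * h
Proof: From n = q and q = v, n = v. Since n divides g, v divides g. Since g divides v, g = v. r ≤ g, so r ≤ v. By multiplying by a non-negative, r * h ≤ v * h.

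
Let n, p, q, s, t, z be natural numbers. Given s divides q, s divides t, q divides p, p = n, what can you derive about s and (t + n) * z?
s divides (t + n) * z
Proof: s divides q and q divides p, thus s divides p. Since p = n, s divides n. Because s divides t, s divides t + n. Then s divides (t + n) * z.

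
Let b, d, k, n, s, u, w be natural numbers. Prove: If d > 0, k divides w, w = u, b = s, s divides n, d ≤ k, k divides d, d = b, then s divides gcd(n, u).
k divides d and d > 0, hence k ≤ d. Since d ≤ k, k = d. Since d = b, k = b. Since b = s, k = s. w = u and k divides w, therefore k divides u. From k = s, s divides u. Since s divides n, s divides gcd(n, u).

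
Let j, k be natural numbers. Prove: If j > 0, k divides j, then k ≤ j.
k divides j and j > 0. By divisors are at most what they divide, k ≤ j.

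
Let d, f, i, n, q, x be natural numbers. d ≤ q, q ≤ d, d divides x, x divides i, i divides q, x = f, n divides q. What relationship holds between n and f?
n divides f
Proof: d ≤ q and q ≤ d, thus d = q. From d divides x, q divides x. From x divides i and i divides q, x divides q. Since q divides x, q = x. x = f, so q = f. Since n divides q, n divides f.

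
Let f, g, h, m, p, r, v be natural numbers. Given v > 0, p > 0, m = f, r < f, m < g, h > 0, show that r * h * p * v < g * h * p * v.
m = f and m < g, therefore f < g. r < f, so r < g. Since h > 0, r * h < g * h. p > 0, so r * h * p < g * h * p. Since v > 0, r * h * p * v < g * h * p * v.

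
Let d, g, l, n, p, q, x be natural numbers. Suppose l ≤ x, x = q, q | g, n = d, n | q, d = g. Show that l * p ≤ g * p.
Because n = d and d = g, n = g. Since n | q, g | q. q | g, so q = g. From x = q and l ≤ x, l ≤ q. Because q = g, l ≤ g. Then l * p ≤ g * p.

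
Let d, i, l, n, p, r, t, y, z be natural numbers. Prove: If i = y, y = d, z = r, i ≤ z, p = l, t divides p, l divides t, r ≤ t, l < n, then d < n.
From i = y and y = d, i = d. z = r and i ≤ z, hence i ≤ r. i = d, so d ≤ r. From p = l and t divides p, t divides l. Since l divides t, t = l. From r ≤ t, r ≤ l. l < n, so r < n. Since d ≤ r, d < n.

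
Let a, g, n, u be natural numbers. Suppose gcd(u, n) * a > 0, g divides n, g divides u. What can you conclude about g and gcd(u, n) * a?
g ≤ gcd(u, n) * a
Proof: Because g divides u and g divides n, g divides gcd(u, n). Then g divides gcd(u, n) * a. Since gcd(u, n) * a > 0, g ≤ gcd(u, n) * a.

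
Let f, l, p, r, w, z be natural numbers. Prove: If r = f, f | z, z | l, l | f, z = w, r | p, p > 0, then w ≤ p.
z | l and l | f, therefore z | f. Since f | z, f = z. Since r = f, r = z. z = w, so r = w. r | p and p > 0, so r ≤ p. Since r = w, w ≤ p.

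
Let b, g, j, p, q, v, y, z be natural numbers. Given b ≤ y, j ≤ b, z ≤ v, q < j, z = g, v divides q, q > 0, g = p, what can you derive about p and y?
p < y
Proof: Because z = g and g = p, z = p. z ≤ v, so p ≤ v. v divides q and q > 0, so v ≤ q. Since q < j and j ≤ b, q < b. Since v ≤ q, v < b. b ≤ y, so v < y. p ≤ v, so p < y.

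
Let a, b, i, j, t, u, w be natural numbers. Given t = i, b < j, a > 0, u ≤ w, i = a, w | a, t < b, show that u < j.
From w | a and a > 0, w ≤ a. Since u ≤ w, u ≤ a. t = i and i = a, so t = a. t < b, so a < b. b < j, so a < j. u ≤ a, so u < j.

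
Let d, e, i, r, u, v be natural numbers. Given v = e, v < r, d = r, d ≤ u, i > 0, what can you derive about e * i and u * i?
e * i < u * i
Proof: v = e and v < r, thus e < r. d = r and d ≤ u, therefore r ≤ u. Since e < r, e < u. From i > 0, e * i < u * i.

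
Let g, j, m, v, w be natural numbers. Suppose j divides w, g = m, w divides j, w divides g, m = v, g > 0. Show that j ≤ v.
g = m and m = v, thus g = v. Since w divides j and j divides w, w = j. w divides g and g > 0, hence w ≤ g. w = j, so j ≤ g. g = v, so j ≤ v.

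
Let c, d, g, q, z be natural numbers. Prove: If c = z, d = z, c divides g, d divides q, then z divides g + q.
c = z and c divides g, therefore z divides g. Because d = z and d divides q, z divides q. Since z divides g, z divides g + q.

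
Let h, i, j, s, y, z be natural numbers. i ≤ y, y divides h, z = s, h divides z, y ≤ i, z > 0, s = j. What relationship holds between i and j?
i ≤ j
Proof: From z = s and s = j, z = j. Because y ≤ i and i ≤ y, y = i. y divides h and h divides z, thus y divides z. Since z > 0, y ≤ z. From y = i, i ≤ z. Since z = j, i ≤ j.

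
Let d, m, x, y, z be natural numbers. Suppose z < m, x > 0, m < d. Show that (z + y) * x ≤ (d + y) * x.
From z < m and m < d, z < d. Then z + y < d + y. Using x > 0 and multiplying by a positive, (z + y) * x < (d + y) * x. Then (z + y) * x ≤ (d + y) * x.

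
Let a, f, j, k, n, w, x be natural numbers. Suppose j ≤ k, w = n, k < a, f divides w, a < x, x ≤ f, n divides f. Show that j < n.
j ≤ k and k < a, so j < a. w = n and f divides w, therefore f divides n. n divides f, so f = n. x ≤ f, so x ≤ n. From a < x, a < n. j < a, so j < n.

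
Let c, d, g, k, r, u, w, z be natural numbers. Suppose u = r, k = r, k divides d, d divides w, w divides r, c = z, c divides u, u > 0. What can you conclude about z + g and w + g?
z + g ≤ w + g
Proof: k = r and k divides d, hence r divides d. Since d divides w, r divides w. Because w divides r, r = w. u = r, so u = w. Because c = z and c divides u, z divides u. u > 0, so z ≤ u. u = w, so z ≤ w. Then z + g ≤ w + g.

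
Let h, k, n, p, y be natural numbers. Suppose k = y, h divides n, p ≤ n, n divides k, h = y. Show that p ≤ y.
From k = y and n divides k, n divides y. Since h = y and h divides n, y divides n. From n divides y, n = y. Since p ≤ n, p ≤ y.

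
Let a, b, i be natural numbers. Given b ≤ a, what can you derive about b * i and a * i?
b * i ≤ a * i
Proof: Since b ≤ a, by multiplying by a non-negative, b * i ≤ a * i.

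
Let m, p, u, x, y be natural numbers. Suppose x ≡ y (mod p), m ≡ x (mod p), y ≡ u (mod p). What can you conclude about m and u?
m ≡ u (mod p)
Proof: m ≡ x (mod p) and x ≡ y (mod p), hence m ≡ y (mod p). y ≡ u (mod p), so m ≡ u (mod p).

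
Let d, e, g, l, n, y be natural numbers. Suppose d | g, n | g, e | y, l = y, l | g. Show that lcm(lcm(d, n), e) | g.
d | g and n | g, thus lcm(d, n) | g. l = y and l | g, thus y | g. Since e | y, e | g. Since lcm(d, n) | g, lcm(lcm(d, n), e) | g.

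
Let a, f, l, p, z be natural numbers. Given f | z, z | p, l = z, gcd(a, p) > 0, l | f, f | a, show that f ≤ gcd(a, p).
Since l = z and l | f, z | f. Since f | z, z = f. z | p, so f | p. Since f | a, f | gcd(a, p). Because gcd(a, p) > 0, f ≤ gcd(a, p).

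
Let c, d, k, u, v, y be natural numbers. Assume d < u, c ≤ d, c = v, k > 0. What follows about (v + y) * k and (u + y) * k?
(v + y) * k < (u + y) * k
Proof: c = v and c ≤ d, hence v ≤ d. d < u, so v < u. Then v + y < u + y. Since k > 0, (v + y) * k < (u + y) * k.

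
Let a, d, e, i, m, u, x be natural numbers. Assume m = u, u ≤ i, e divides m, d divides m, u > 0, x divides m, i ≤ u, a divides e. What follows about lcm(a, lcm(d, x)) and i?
lcm(a, lcm(d, x)) ≤ i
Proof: u ≤ i and i ≤ u, hence u = i. a divides e and e divides m, therefore a divides m. From d divides m and x divides m, lcm(d, x) divides m. Since a divides m, lcm(a, lcm(d, x)) divides m. m = u, so lcm(a, lcm(d, x)) divides u. Because u > 0, lcm(a, lcm(d, x)) ≤ u. Since u = i, lcm(a, lcm(d, x)) ≤ i.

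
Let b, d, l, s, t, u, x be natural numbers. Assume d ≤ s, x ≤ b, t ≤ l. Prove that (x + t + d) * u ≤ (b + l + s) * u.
From x ≤ b and t ≤ l, x + t ≤ b + l. Since d ≤ s, x + t + d ≤ b + l + s. By multiplying by a non-negative, (x + t + d) * u ≤ (b + l + s) * u.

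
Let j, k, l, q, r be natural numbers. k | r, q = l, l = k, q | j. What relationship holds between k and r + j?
k | r + j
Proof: q = l and l = k, so q = k. Since q | j, k | j. k | r, so k | r + j.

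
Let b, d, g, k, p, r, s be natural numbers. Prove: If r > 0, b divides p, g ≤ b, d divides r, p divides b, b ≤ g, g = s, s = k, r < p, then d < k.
p divides b and b divides p, therefore p = b. Since b ≤ g and g ≤ b, b = g. p = b, so p = g. g = s, so p = s. Since s = k, p = k. d divides r and r > 0, hence d ≤ r. Since r < p, d < p. p = k, so d < k.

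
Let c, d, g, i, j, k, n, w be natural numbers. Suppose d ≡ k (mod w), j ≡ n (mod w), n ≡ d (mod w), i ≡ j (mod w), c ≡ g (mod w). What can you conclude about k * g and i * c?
k * g ≡ i * c (mod w)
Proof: i ≡ j (mod w) and j ≡ n (mod w), hence i ≡ n (mod w). From n ≡ d (mod w), i ≡ d (mod w). d ≡ k (mod w), so i ≡ k (mod w). Because c ≡ g (mod w), i * c ≡ k * g (mod w). Then k * g ≡ i * c (mod w).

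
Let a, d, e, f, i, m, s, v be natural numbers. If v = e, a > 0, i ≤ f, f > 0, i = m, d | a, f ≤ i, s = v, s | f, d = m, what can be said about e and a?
e ≤ a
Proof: s = v and v = e, so s = e. f ≤ i and i ≤ f, therefore f = i. s | f and f > 0, therefore s ≤ f. f = i, so s ≤ i. i = m, so s ≤ m. Since s = e, e ≤ m. Because d = m and d | a, m | a. Since a > 0, m ≤ a. From e ≤ m, e ≤ a.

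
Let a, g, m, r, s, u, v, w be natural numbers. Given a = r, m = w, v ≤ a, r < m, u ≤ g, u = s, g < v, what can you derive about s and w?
s < w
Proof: u ≤ g and g < v, hence u < v. v ≤ a, so u < a. Since u = s, s < a. a = r, so s < r. m = w and r < m, therefore r < w. Since s < r, s < w.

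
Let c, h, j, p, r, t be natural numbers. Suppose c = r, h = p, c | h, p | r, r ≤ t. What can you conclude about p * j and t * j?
p * j ≤ t * j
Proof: Because h = p and c | h, c | p. Since c = r, r | p. Since p | r, r = p. Since r ≤ t, p ≤ t. Then p * j ≤ t * j.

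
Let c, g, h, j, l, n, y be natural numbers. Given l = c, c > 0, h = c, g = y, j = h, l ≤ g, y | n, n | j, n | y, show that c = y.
g = y and l ≤ g, therefore l ≤ y. Since l = c, c ≤ y. n | y and y | n, thus n = y. j = h and h = c, so j = c. n | j, so n | c. Since n = y, y | c. Since c > 0, y ≤ c. c ≤ y, so c = y.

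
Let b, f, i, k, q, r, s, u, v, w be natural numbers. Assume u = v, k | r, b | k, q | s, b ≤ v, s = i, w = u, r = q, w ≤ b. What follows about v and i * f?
v | i * f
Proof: w = u and w ≤ b, so u ≤ b. Because u = v, v ≤ b. Since b ≤ v, b = v. Since b | k and k | r, b | r. Because r = q, b | q. q | s, so b | s. Since s = i, b | i. b = v, so v | i. Then v | i * f.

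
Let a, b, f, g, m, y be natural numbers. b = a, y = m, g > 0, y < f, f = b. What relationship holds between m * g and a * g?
m * g < a * g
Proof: From f = b and y < f, y < b. Since b = a, y < a. Since y = m, m < a. Because g > 0, by multiplying by a positive, m * g < a * g.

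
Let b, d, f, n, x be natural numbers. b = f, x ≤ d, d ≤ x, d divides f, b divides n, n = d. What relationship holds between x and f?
x = f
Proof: n = d and b divides n, so b divides d. b = f, so f divides d. Since d divides f, f = d. Since d ≤ x and x ≤ d, d = x. f = d, so f = x. Then x = f.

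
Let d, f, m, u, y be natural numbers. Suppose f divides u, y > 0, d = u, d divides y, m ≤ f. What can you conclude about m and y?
m ≤ y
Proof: Because d = u and d divides y, u divides y. Since f divides u, f divides y. y > 0, so f ≤ y. Since m ≤ f, m ≤ y.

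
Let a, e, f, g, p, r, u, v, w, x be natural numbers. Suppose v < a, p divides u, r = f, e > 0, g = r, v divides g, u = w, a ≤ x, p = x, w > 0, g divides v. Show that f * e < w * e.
g = r and r = f, so g = f. v divides g and g divides v, so v = g. v < a, so g < a. Because g = f, f < a. a ≤ x, so f < x. p = x and p divides u, hence x divides u. Since u = w, x divides w. w > 0, so x ≤ w. Since f < x, f < w. Because e > 0, by multiplying by a positive, f * e < w * e.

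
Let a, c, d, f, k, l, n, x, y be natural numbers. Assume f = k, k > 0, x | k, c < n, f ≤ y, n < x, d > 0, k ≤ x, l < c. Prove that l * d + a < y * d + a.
l < c and c < n, so l < n. Since n < x, l < x. Since x | k and k > 0, x ≤ k. Since k ≤ x, k = x. Since f = k, f = x. Since f ≤ y, x ≤ y. l < x, so l < y. d > 0, so l * d < y * d. Then l * d + a < y * d + a.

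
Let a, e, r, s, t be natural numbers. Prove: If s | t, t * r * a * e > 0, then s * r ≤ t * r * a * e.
From s | t, s * r | t * r. Then s * r | t * r * a. Then s * r | t * r * a * e. t * r * a * e > 0, so s * r ≤ t * r * a * e.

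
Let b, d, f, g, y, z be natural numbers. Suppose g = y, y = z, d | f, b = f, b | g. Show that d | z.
From g = y and y = z, g = z. b = f and b | g, so f | g. d | f, so d | g. g = z, so d | z.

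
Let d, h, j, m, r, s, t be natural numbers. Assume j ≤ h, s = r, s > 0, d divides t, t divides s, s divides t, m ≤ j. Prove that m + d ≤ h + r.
From m ≤ j and j ≤ h, m ≤ h. t divides s and s divides t, therefore t = s. Because d divides t, d divides s. s > 0, so d ≤ s. Since s = r, d ≤ r. Since m ≤ h, m + d ≤ h + r.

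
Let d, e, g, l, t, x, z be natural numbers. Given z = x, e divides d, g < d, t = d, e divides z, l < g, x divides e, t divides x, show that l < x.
Since t = d and t divides x, d divides x. z = x and e divides z, hence e divides x. x divides e, so e = x. Since e divides d, x divides d. d divides x, so d = x. l < g and g < d, hence l < d. d = x, so l < x.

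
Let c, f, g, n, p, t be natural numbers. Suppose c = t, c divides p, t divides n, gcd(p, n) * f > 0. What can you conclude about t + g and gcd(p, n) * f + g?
t + g ≤ gcd(p, n) * f + g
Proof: c = t and c divides p, thus t divides p. Because t divides n, t divides gcd(p, n). Then t divides gcd(p, n) * f. Since gcd(p, n) * f > 0, t ≤ gcd(p, n) * f. Then t + g ≤ gcd(p, n) * f + g.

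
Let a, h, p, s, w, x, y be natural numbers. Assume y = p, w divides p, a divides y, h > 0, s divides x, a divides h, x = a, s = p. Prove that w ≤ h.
y = p and a divides y, thus a divides p. From s = p and s divides x, p divides x. Since x = a, p divides a. Since a divides p, a = p. a divides h, so p divides h. Since w divides p, w divides h. Since h > 0, w ≤ h.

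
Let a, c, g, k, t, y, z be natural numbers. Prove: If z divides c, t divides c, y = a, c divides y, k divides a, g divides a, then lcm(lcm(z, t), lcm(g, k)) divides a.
From z divides c and t divides c, lcm(z, t) divides c. y = a and c divides y, therefore c divides a. Since lcm(z, t) divides c, lcm(z, t) divides a. g divides a and k divides a, hence lcm(g, k) divides a. lcm(z, t) divides a, so lcm(lcm(z, t), lcm(g, k)) divides a.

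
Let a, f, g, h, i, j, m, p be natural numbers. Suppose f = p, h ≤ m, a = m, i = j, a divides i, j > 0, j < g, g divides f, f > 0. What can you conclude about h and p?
h < p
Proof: Because i = j and a divides i, a divides j. a = m, so m divides j. j > 0, so m ≤ j. j < g, so m < g. Because g divides f and f > 0, g ≤ f. m < g, so m < f. Since h ≤ m, h < f. From f = p, h < p.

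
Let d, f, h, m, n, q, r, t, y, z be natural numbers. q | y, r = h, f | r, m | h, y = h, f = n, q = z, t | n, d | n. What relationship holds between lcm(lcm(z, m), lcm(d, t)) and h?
lcm(lcm(z, m), lcm(d, t)) | h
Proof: y = h and q | y, hence q | h. From q = z, z | h. Since m | h, lcm(z, m) | h. Since d | n and t | n, lcm(d, t) | n. f = n and f | r, thus n | r. Since r = h, n | h. lcm(d, t) | n, so lcm(d, t) | h. lcm(z, m) | h, so lcm(lcm(z, m), lcm(d, t)) | h.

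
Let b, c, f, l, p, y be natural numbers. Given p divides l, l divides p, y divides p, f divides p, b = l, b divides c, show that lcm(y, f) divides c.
From p divides l and l divides p, p = l. Since y divides p and f divides p, lcm(y, f) divides p. Since p = l, lcm(y, f) divides l. b = l and b divides c, so l divides c. lcm(y, f) divides l, so lcm(y, f) divides c.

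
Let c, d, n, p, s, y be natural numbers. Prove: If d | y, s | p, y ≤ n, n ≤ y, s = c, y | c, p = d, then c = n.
s = c and s | p, hence c | p. Since p = d, c | d. d | y, so c | y. Since y | c, c = y. Since y ≤ n and n ≤ y, y = n. Since c = y, c = n.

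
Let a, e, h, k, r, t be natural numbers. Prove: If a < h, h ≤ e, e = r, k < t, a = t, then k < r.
a < h and h ≤ e, therefore a < e. a = t, so t < e. e = r, so t < r. k < t, so k < r.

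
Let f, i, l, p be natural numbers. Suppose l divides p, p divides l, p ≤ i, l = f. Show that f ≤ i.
Since p divides l and l divides p, p = l. Since l = f, p = f. From p ≤ i, f ≤ i.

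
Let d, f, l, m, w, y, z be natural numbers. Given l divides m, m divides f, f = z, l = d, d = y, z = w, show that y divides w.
Because f = z and m divides f, m divides z. l divides m, so l divides z. l = d, so d divides z. Since d = y, y divides z. Since z = w, y divides w.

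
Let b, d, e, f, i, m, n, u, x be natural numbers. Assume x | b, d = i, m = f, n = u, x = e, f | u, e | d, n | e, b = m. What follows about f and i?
f | i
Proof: b = m and x | b, thus x | m. m = f, so x | f. Since x = e, e | f. Because n = u and n | e, u | e. f | u, so f | e. Because e | f, e = f. d = i and e | d, thus e | i. Since e = f, f | i.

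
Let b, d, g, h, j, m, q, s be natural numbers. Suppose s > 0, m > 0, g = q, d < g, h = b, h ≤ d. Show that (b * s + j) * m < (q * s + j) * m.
g = q and d < g, therefore d < q. Since h ≤ d, h < q. h = b, so b < q. Since s > 0, b * s < q * s. Then b * s + j < q * s + j. m > 0, so (b * s + j) * m < (q * s + j) * m.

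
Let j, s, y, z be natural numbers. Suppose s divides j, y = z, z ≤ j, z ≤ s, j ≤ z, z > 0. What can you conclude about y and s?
y = s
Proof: Since j ≤ z and z ≤ j, j = z. s divides j, so s divides z. Since z > 0, s ≤ z. Because z ≤ s, z = s. From y = z, y = s.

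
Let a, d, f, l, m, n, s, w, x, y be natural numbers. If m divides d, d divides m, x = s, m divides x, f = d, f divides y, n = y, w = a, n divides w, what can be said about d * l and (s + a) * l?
d * l divides (s + a) * l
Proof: m divides d and d divides m, thus m = d. Because x = s and m divides x, m divides s. Because m = d, d divides s. w = a and n divides w, hence n divides a. Since n = y, y divides a. Since f divides y, f divides a. Since f = d, d divides a. From d divides s, d divides s + a. Then d * l divides (s + a) * l.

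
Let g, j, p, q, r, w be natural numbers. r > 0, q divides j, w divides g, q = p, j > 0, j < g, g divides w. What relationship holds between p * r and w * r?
p * r < w * r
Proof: g divides w and w divides g, thus g = w. q = p and q divides j, thus p divides j. j > 0, so p ≤ j. Since j < g, p < g. Since g = w, p < w. Since r > 0, by multiplying by a positive, p * r < w * r.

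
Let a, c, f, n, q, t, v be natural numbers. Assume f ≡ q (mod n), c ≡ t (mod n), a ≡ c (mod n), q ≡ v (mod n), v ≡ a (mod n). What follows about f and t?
f ≡ t (mod n)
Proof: f ≡ q (mod n) and q ≡ v (mod n), so f ≡ v (mod n). v ≡ a (mod n), so f ≡ a (mod n). Because a ≡ c (mod n), f ≡ c (mod n). Because c ≡ t (mod n), f ≡ t (mod n).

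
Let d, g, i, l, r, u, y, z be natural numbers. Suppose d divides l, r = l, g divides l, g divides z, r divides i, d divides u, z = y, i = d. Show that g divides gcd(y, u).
z = y and g divides z, therefore g divides y. i = d and r divides i, thus r divides d. Since r = l, l divides d. Since d divides l, d = l. d divides u, so l divides u. g divides l, so g divides u. g divides y, so g divides gcd(y, u).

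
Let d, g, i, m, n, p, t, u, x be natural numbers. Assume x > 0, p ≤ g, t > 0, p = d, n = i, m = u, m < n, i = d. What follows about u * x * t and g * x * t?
u * x * t < g * x * t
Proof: n = i and m < n, therefore m < i. i = d, so m < d. Since m = u, u < d. p = d and p ≤ g, so d ≤ g. From u < d, u < g. Since x > 0, u * x < g * x. Since t > 0, u * x * t < g * x * t.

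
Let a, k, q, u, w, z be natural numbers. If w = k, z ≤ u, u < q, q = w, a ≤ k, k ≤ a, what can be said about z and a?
z < a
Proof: q = w and w = k, so q = k. Since k ≤ a and a ≤ k, k = a. q = k, so q = a. From z ≤ u and u < q, z < q. Since q = a, z < a.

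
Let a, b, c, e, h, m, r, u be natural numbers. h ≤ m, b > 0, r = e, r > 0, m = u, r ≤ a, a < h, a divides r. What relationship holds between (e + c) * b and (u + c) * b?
(e + c) * b < (u + c) * b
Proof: a divides r and r > 0, therefore a ≤ r. r ≤ a, so a = r. r = e, so a = e. a < h, so e < h. h ≤ m, so e < m. m = u, so e < u. Then e + c < u + c. Since b > 0, by multiplying by a positive, (e + c) * b < (u + c) * b.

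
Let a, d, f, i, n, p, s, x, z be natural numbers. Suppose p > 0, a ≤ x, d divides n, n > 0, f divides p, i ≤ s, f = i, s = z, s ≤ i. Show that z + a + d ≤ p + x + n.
From i ≤ s and s ≤ i, i = s. f = i, so f = s. Since f divides p, s divides p. p > 0, so s ≤ p. s = z, so z ≤ p. d divides n and n > 0, so d ≤ n. Since a ≤ x, a + d ≤ x + n. z ≤ p, so z + a + d ≤ p + x + n.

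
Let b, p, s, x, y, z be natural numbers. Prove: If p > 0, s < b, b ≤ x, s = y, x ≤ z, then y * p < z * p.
From s < b and b ≤ x, s < x. s = y, so y < x. From x ≤ z, y < z. Since p > 0, by multiplying by a positive, y * p < z * p.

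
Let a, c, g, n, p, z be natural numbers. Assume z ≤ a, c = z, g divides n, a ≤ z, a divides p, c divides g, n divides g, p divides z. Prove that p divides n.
Since a ≤ z and z ≤ a, a = z. Since a divides p, z divides p. Since p divides z, z = p. Since c = z, c = p. g divides n and n divides g, hence g = n. c divides g, so c divides n. c = p, so p divides n.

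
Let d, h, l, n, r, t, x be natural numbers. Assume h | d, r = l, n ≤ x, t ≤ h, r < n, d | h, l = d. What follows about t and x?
t < x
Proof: d | h and h | d, thus d = h. r = l and l = d, so r = d. r < n, so d < n. n ≤ x, so d < x. Since d = h, h < x. Since t ≤ h, t < x.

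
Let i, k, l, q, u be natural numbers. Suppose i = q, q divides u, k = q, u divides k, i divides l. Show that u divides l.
k = q and u divides k, thus u divides q. q divides u, so q = u. Since i = q, i = u. Since i divides l, u divides l.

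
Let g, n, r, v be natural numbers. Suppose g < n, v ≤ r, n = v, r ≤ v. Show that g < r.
From v ≤ r and r ≤ v, v = r. From n = v and g < n, g < v. v = r, so g < r.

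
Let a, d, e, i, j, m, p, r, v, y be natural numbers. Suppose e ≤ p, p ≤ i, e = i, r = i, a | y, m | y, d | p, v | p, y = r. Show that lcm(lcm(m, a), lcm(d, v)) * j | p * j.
e = i and e ≤ p, hence i ≤ p. Since p ≤ i, i = p. From r = i, r = p. m | y and a | y, thus lcm(m, a) | y. Because y = r, lcm(m, a) | r. r = p, so lcm(m, a) | p. d | p and v | p, thus lcm(d, v) | p. lcm(m, a) | p, so lcm(lcm(m, a), lcm(d, v)) | p. Then lcm(lcm(m, a), lcm(d, v)) * j | p * j.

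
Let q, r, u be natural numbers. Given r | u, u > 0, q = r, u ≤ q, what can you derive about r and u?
r = u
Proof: Since r | u and u > 0, r ≤ u. q = r and u ≤ q, hence u ≤ r. Since r ≤ u, r = u.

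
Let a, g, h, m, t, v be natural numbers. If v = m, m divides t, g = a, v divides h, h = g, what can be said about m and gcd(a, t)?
m divides gcd(a, t)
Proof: Because h = g and g = a, h = a. From v = m and v divides h, m divides h. Since h = a, m divides a. m divides t, so m divides gcd(a, t).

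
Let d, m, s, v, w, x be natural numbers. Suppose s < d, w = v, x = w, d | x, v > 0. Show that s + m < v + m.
x = w and d | x, therefore d | w. w = v, so d | v. v > 0, so d ≤ v. Since s < d, s < v. Then s + m < v + m.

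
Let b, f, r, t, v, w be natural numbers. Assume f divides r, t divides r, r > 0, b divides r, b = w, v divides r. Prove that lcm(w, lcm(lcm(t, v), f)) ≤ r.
b = w and b divides r, thus w divides r. t divides r and v divides r, therefore lcm(t, v) divides r. Because f divides r, lcm(lcm(t, v), f) divides r. Since w divides r, lcm(w, lcm(lcm(t, v), f)) divides r. r > 0, so lcm(w, lcm(lcm(t, v), f)) ≤ r.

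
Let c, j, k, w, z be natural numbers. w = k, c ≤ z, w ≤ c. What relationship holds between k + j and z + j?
k + j ≤ z + j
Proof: w ≤ c and c ≤ z, therefore w ≤ z. w = k, so k ≤ z. Then k + j ≤ z + j.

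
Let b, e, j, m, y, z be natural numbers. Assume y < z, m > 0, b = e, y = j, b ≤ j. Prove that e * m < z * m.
Because b = e and b ≤ j, e ≤ j. From y = j and y < z, j < z. From e ≤ j, e < z. Since m > 0, e * m < z * m.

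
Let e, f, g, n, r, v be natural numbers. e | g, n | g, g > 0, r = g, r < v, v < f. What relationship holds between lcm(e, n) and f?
lcm(e, n) < f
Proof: Because e | g and n | g, lcm(e, n) | g. g > 0, so lcm(e, n) ≤ g. r < v and v < f, thus r < f. From r = g, g < f. Since lcm(e, n) ≤ g, lcm(e, n) < f.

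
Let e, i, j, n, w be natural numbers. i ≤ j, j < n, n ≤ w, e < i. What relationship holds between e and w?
e < w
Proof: i ≤ j and j < n, therefore i < n. n ≤ w, so i < w. e < i, so e < w.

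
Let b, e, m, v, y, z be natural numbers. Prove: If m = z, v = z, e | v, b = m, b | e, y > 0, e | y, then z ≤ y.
v = z and e | v, so e | z. b = m and m = z, therefore b = z. b | e, so z | e. Because e | z, e = z. Since e | y and y > 0, e ≤ y. From e = z, z ≤ y.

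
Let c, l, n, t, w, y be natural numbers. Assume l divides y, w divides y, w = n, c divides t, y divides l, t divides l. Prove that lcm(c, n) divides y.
Since l divides y and y divides l, l = y. t divides l, so t divides y. Since c divides t, c divides y. From w = n and w divides y, n divides y. Since c divides y, lcm(c, n) divides y.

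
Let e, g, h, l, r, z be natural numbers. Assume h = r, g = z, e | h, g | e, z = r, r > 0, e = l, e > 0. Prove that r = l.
g = z and z = r, thus g = r. g | e, so r | e. e > 0, so r ≤ e. Because h = r and e | h, e | r. Because r > 0, e ≤ r. Since r ≤ e, r = e. e = l, so r = l.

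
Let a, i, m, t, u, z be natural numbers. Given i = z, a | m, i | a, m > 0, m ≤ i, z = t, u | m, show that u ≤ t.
i | a and a | m, thus i | m. Since m > 0, i ≤ m. Since m ≤ i, m = i. Since i = z, m = z. z = t, so m = t. From u | m and m > 0, u ≤ m. Since m = t, u ≤ t.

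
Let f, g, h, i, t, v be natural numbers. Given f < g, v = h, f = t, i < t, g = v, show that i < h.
g = v and v = h, thus g = h. f = t and f < g, so t < g. Since i < t, i < g. Since g = h, i < h.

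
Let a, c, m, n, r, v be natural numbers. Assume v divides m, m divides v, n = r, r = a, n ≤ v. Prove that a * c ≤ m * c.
Because v divides m and m divides v, v = m. From n = r and r = a, n = a. n ≤ v, so a ≤ v. v = m, so a ≤ m. By multiplying by a non-negative, a * c ≤ m * c.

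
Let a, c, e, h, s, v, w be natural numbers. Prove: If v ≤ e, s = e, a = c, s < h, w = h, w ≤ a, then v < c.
w = h and w ≤ a, hence h ≤ a. Since s < h, s < a. Since a = c, s < c. Since s = e, e < c. v ≤ e, so v < c.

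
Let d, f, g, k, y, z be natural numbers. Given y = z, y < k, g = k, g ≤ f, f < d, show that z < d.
Since y = z and y < k, z < k. From g = k and g ≤ f, k ≤ f. f < d, so k < d. z < k, so z < d.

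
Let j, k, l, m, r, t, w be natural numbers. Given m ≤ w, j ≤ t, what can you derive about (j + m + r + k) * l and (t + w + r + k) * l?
(j + m + r + k) * l ≤ (t + w + r + k) * l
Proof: m ≤ w, hence m + r ≤ w + r. Then m + r + k ≤ w + r + k. From j ≤ t, j + m + r + k ≤ t + w + r + k. By multiplying by a non-negative, (j + m + r + k) * l ≤ (t + w + r + k) * l.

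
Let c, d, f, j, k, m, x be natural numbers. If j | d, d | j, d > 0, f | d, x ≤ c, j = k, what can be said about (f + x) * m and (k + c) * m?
(f + x) * m ≤ (k + c) * m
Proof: Since d | j and j | d, d = j. Since j = k, d = k. From f | d and d > 0, f ≤ d. Because d = k, f ≤ k. Since x ≤ c, f + x ≤ k + c. Then (f + x) * m ≤ (k + c) * m.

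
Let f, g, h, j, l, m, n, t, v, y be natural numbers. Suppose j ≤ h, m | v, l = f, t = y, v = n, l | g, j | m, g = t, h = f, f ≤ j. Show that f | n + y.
h = f and j ≤ h, hence j ≤ f. f ≤ j, so j = f. Since j | m, f | m. Because v = n and m | v, m | n. f | m, so f | n. g = t and t = y, so g = y. l = f and l | g, hence f | g. From g = y, f | y. f | n, so f | n + y.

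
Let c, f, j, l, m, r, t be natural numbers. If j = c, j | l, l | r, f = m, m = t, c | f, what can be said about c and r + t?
c | r + t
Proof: j = c and j | l, thus c | l. l | r, so c | r. f = m and m = t, so f = t. Since c | f, c | t. Since c | r, c | r + t.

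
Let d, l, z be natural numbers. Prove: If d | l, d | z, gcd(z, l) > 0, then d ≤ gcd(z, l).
d | z and d | l, hence d | gcd(z, l). gcd(z, l) > 0, so d ≤ gcd(z, l).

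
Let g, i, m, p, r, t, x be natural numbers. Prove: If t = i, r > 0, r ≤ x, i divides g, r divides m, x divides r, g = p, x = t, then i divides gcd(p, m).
g = p and i divides g, thus i divides p. Since x = t and t = i, x = i. x divides r and r > 0, so x ≤ r. r ≤ x, so r = x. r divides m, so x divides m. x = i, so i divides m. i divides p, so i divides gcd(p, m).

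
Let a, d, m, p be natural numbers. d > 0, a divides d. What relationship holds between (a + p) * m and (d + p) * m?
(a + p) * m ≤ (d + p) * m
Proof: a divides d and d > 0, so a ≤ d. Then a + p ≤ d + p. By multiplying by a non-negative, (a + p) * m ≤ (d + p) * m.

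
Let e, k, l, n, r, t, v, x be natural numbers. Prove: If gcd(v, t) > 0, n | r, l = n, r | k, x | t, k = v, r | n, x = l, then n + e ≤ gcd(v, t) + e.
r | n and n | r, hence r = n. r | k, so n | k. k = v, so n | v. x = l and l = n, therefore x = n. Since x | t, n | t. Since n | v, n | gcd(v, t). Because gcd(v, t) > 0, n ≤ gcd(v, t). Then n + e ≤ gcd(v, t) + e.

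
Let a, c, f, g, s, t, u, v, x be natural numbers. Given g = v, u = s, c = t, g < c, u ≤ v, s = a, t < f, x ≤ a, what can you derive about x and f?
x < f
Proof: u = s and s = a, thus u = a. Since u ≤ v, a ≤ v. Since x ≤ a, x ≤ v. Since g = v and g < c, v < c. Since c = t, v < t. x ≤ v, so x < t. Since t < f, x < f.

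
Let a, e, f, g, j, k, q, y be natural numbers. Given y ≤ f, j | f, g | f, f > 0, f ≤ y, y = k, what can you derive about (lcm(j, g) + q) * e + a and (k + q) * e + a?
(lcm(j, g) + q) * e + a ≤ (k + q) * e + a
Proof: Since f ≤ y and y ≤ f, f = y. y = k, so f = k. Because j | f and g | f, lcm(j, g) | f. Since f > 0, lcm(j, g) ≤ f. f = k, so lcm(j, g) ≤ k. Then lcm(j, g) + q ≤ k + q. Then (lcm(j, g) + q) * e ≤ (k + q) * e. Then (lcm(j, g) + q) * e + a ≤ (k + q) * e + a.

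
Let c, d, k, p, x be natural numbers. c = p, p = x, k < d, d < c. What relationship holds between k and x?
k < x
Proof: c = p and p = x, so c = x. k < d and d < c, so k < c. c = x, so k < x.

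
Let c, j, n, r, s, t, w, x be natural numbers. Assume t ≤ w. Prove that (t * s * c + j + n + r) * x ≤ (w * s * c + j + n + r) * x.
t ≤ w. By multiplying by a non-negative, t * s ≤ w * s. By multiplying by a non-negative, t * s * c ≤ w * s * c. Then t * s * c + j ≤ w * s * c + j. Then t * s * c + j + n ≤ w * s * c + j + n. Then t * s * c + j + n + r ≤ w * s * c + j + n + r. By multiplying by a non-negative, (t * s * c + j + n + r) * x ≤ (w * s * c + j + n + r) * x.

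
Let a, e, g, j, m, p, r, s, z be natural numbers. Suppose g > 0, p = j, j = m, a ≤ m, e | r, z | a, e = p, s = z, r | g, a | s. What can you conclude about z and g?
z ≤ g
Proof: s = z and a | s, therefore a | z. Since z | a, a = z. p = j and j = m, thus p = m. e = p and e | r, so p | r. r | g, so p | g. p = m, so m | g. Since g > 0, m ≤ g. a ≤ m, so a ≤ g. Since a = z, z ≤ g.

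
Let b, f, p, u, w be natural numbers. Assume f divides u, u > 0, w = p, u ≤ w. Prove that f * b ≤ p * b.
f divides u and u > 0, therefore f ≤ u. w = p and u ≤ w, therefore u ≤ p. f ≤ u, so f ≤ p. By multiplying by a non-negative, f * b ≤ p * b.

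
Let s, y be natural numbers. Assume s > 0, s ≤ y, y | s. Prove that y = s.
Because y | s and s > 0, y ≤ s. s ≤ y, so s = y. Then y = s.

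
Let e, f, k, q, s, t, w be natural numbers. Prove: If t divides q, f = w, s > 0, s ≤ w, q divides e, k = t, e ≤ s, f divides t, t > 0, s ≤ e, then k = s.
e ≤ s and s ≤ e, so e = s. From t divides q and q divides e, t divides e. Because e = s, t divides s. s > 0, so t ≤ s. Since f = w and f divides t, w divides t. t > 0, so w ≤ t. Since s ≤ w, s ≤ t. Since t ≤ s, t = s. k = t, so k = s.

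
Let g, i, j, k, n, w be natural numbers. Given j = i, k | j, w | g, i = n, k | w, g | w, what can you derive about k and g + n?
k | g + n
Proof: w | g and g | w, so w = g. From k | w, k | g. j = i and i = n, hence j = n. k | j, so k | n. k | g, so k | g + n.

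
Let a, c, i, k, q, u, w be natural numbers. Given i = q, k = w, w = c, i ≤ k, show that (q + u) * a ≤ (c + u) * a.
From k = w and w = c, k = c. Since i ≤ k, i ≤ c. i = q, so q ≤ c. Then q + u ≤ c + u. By multiplying by a non-negative, (q + u) * a ≤ (c + u) * a.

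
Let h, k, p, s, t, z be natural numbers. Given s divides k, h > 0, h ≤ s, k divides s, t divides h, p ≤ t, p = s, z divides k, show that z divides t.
k divides s and s divides k, hence k = s. From p = s and p ≤ t, s ≤ t. t divides h and h > 0, so t ≤ h. h ≤ s, so t ≤ s. Since s ≤ t, s = t. Since k = s, k = t. z divides k, so z divides t.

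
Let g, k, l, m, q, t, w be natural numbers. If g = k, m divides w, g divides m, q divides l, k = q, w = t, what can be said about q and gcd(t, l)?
q divides gcd(t, l)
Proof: Because g = k and k = q, g = q. g divides m and m divides w, hence g divides w. Since g = q, q divides w. w = t, so q divides t. q divides l, so q divides gcd(t, l).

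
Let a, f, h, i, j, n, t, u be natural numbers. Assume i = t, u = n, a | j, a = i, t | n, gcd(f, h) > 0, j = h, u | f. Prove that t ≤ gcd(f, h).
u = n and u | f, therefore n | f. From t | n, t | f. a = i and i = t, hence a = t. Since a | j, t | j. j = h, so t | h. From t | f, t | gcd(f, h). Since gcd(f, h) > 0, t ≤ gcd(f, h).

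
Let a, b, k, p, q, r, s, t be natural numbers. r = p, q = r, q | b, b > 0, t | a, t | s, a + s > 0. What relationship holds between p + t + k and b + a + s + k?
p + t + k ≤ b + a + s + k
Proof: From q = r and q | b, r | b. Because b > 0, r ≤ b. Since r = p, p ≤ b. t | a and t | s, so t | a + s. Because a + s > 0, t ≤ a + s. Because p ≤ b, p + t ≤ b + a + s. Then p + t + k ≤ b + a + s + k.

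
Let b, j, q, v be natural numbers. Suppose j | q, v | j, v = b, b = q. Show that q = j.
v = b and b = q, so v = q. v | j, so q | j. Since j | q, q = j.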